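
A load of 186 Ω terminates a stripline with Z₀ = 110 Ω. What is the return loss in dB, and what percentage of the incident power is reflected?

RL ≈ 11.8 dB; 6.59% of incident power reflected

Γ = (186 − 110)/(186 + 110) = 0.257
RL = −20·log₁₀(0.257) = 11.8 dB
P_refl/P_inc = |Γ|² = 0.0659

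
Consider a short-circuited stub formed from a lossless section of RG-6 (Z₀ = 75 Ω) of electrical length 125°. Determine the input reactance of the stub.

X_in ≈ -107 Ω (capacitive)

tan(βl) = -1.43
For a short-circuited stub, Z_in = jZ_0·tan(βl)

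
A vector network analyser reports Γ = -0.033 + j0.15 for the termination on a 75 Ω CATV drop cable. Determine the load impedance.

Z_L = Z_0·(1 + Γ)/(1 − Γ) = 75·(0.967 + j0.15)/(1.03 − j0.15)

Z_L ≈ 67.2 + j20.6 Ω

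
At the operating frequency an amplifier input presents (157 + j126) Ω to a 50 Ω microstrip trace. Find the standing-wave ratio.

VSWR ≈ 5.29

Γ = (Z_L − Z_0)/(Z_L + Z_0) = (107 + j126)/(207 + j126)
|Γ| = 165/242 = 0.682
VSWR = (1 + |Γ|)/(1 − |Γ|) = 1.68/0.318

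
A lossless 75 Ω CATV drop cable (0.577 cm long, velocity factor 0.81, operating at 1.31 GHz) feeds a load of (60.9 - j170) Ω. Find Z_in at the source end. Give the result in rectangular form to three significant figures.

Z_in ≈ 29.8 − j110 Ω

λ = v/f = 0.81·c / 1.31 GHz = 0.185 m
βl = 2π·l/λ = 2π × 0.0311 = 11.2°
tan(βl) = tan(11.2°) = 0.198
Z_in = Z_0·(Z_L + jZ_0·tanβl)/(Z_0 + jZ_L·tanβl)
     = 75·(60.9 − j155)/(109 + j12.1)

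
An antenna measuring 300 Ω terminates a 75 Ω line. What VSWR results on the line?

For a purely resistive load, VSWR = R_L/Z_0 or Z_0/R_L (whichever > 1) = 300/75

VSWR ≈ 4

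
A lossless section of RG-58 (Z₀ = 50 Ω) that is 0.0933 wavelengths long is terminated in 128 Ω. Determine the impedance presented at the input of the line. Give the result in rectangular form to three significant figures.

βl = 2π × 0.0933 = 33.6°
tan(βl) = tan(33.6°) = 0.664
Z_in = Z_0·(Z_L + jZ_0·tanβl)/(Z_0 + jZ_L·tanβl)
     = 50·(128 + j33.2)/(50 + j85)

Z_in ≈ 47.4 − j47.4 Ω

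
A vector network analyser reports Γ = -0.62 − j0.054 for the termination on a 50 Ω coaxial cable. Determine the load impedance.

Z_L ≈ 11.7 − j2.06 Ω

Z_L = Z_0·(1 + Γ)/(1 − Γ) = 50·(0.38 − j0.054)/(1.62 + j0.054)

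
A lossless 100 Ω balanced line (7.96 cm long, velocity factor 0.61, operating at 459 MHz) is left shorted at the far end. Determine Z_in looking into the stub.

λ = v/f = 0.61·c / 459 MHz = 0.399 m
βl = 2π·l/λ = 2π × 0.2 = 71.9°
tan(βl) = 3.05
For a shorted stub, Z_in = jZ_0·tan(βl)

Z_in ≈ +j305 Ω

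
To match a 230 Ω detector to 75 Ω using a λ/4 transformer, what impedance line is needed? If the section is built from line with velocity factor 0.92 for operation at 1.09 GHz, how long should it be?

Z_qwt ≈ 131 Ω; length ≈ 6.33 cm

Z_qwt = √(Z_0·R_L) = √(75 × 230) = √17250
λ = 0.92·c/f = 0.253 m, so l = λ/4 = 0.0633 m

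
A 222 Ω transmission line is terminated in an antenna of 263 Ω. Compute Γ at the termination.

Γ = 0.0845

Γ = (Z_L − Z_0)/(Z_L + Z_0) = (263 − 222)/(263 + 222) = 41/485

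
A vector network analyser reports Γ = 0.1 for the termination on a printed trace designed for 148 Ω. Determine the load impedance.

Z_L ≈ 181 Ω

Z_L = Z_0·(1 + Γ)/(1 − Γ) = 148·(1.1)/(0.9)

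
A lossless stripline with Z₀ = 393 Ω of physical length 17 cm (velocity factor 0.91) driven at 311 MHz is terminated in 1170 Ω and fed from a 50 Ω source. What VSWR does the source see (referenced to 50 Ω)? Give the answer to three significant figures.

VSWR ≈ 5.28

λ = v/f = 0.91·c / 311 MHz = 0.878 m
βl = 2π·l/λ = 2π × 0.194 = 69.7°
tan(βl) = 2.71
Z_in = Z_0·(Z_L + jZ_0·tanβl)/(Z_0 + jZ_L·tanβl) = 148 − j127 Ω
Γ_s = (Z_in − Z_s)/(Z_in + Z_s) = (97.8 − j127)/(198 − j127), |Γ_s| = 0.682
VSWR = (1 + |Γ_s|)/(1 − |Γ_s|)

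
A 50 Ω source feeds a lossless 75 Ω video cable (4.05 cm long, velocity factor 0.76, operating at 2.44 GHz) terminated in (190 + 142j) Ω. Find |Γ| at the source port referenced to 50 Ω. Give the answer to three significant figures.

|Γ| ≈ 0.669

λ = v/f = 0.76·c / 2.44 GHz = 0.0934 m
βl = 2π·l/λ = 2π × 0.433 = 156°
tan(βl) = -0.445
Z_in = Z_0·(Z_L + jZ_0·tanβl)/(Z_0 + jZ_L·tanβl) = 48.8 + j88.9 Ω
Γ_s = (Z_in − Z_s)/(Z_in + Z_s) = (-1.17 + j88.9)/(98.8 + j88.9), |Γ_s| = 0.669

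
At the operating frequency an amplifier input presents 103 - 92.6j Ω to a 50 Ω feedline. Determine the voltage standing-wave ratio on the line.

Γ = (Z_L − Z_0)/(Z_L + Z_0) = (53 − j92.6)/(153 − j92.6)
|Γ| = 107/179 = 0.597
VSWR = (1 + |Γ|)/(1 − |Γ|) = 1.6/0.403

VSWR ≈ 3.96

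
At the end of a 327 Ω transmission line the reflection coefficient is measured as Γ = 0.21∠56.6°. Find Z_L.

Z_L ≈ 385 + j141 Ω

Z_L = Z_0·(1 + Γ)/(1 − Γ) = 327·(1.12 + j0.175)/(0.884 − j0.175)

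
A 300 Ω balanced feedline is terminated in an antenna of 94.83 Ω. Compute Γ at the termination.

Γ = -0.52

Γ = (Z_L − Z_0)/(Z_L + Z_0) = (94.83 − 300)/(94.83 + 300) = -205.2/394.8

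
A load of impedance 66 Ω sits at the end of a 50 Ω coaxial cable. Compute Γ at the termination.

Γ = 0.138

Γ = (Z_L − Z_0)/(Z_L + Z_0) = (66 − 50)/(66 + 50) = 16/116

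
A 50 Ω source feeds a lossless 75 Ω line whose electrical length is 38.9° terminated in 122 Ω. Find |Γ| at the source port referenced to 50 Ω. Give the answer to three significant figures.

tan(βl) = 0.807
Z_in = Z_0·(Z_L + jZ_0·tanβl)/(Z_0 + jZ_L·tanβl) = 74 − j36.6 Ω
Γ_s = (Z_in − Z_s)/(Z_in + Z_s) = (24 − j36.6)/(124 − j36.6), |Γ_s| = 0.338

|Γ| ≈ 0.338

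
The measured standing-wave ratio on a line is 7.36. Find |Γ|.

|Γ| = (S − 1)/(S + 1) = (7.36 − 1)/(7.36 + 1) = 6.36/8.36

|Γ| ≈ 0.761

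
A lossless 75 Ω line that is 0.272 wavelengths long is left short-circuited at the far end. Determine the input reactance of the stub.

βl = 2π × 0.272 = 97.9°
tan(βl) = -7.19
For a short-circuited stub, Z_in = jZ_0·tan(βl)

X_in ≈ -539 Ω (capacitive)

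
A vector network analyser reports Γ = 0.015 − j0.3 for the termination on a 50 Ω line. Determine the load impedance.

Z_L = Z_0·(1 + Γ)/(1 − Γ) = 50·(1.01 − j0.3)/(0.985 + j0.3)

Z_L ≈ 42.9 − j28.3 Ω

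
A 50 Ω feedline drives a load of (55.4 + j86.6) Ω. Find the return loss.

RL ≈ 3.93 dB

Γ = (5.4 + j86.6)/(105.4 + j86.6), |Γ| = 0.636
RL = −20·log₁₀|Γ| = −20·log₁₀(0.636)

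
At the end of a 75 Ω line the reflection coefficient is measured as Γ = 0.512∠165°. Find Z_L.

Z_L ≈ 24.6 + j8.83 Ω

Z_L = Z_0·(1 + Γ)/(1 − Γ) = 75·(0.505 + j0.133)/(1.49 − j0.133)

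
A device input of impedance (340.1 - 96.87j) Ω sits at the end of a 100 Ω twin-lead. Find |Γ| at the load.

Γ = (Z_L − Z_0)/(Z_L + Z_0) = (240.1 − j96.87)/(440.1 − j96.87)
|Γ| = 259/451

|Γ| ≈ 0.575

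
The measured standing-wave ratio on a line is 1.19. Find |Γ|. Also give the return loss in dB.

|Γ| ≈ 0.0868; return loss ≈ 21.2 dB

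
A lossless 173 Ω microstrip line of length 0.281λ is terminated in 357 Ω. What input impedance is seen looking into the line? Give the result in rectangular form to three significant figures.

Z_in ≈ 86.3 + j25.9 Ω

βl = 2π × 0.281 = 101°
tan(βl) = tan(101°) = -5.07
Z_in = Z_0·(Z_L + jZ_0·tanβl)/(Z_0 + jZ_L·tanβl)
     = 173·(357 − j877)/(173 − j1810)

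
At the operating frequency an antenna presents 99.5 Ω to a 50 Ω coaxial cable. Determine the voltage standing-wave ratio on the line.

For a purely resistive load, VSWR = R_L/Z_0 or Z_0/R_L (whichever > 1) = 99.5/50

VSWR ≈ 1.99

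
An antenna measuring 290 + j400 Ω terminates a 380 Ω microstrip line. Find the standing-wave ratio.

VSWR ≈ 3.21

Γ = (Z_L − Z_0)/(Z_L + Z_0) = (-90 + j400)/(670 + j400)
|Γ| = 410/780 = 0.525
VSWR = (1 + |Γ|)/(1 − |Γ|) = 1.53/0.475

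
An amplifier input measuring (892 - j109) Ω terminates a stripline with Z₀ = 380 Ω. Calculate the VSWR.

Γ = (Z_L − Z_0)/(Z_L + Z_0) = (512 − j109)/(1272 − j109)
|Γ| = 523/1280 = 0.41
VSWR = (1 + |Γ|)/(1 − |Γ|) = 1.41/0.59

VSWR ≈ 2.39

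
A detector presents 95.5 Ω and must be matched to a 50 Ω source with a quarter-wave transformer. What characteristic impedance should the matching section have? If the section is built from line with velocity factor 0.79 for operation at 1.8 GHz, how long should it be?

Z_qwt ≈ 69.1 Ω; length ≈ 3.29 cm

Z_qwt = √(Z_0·R_L) = √(50 × 95.5) = √4775
λ = 0.79·c/f = 0.132 m, so l = λ/4 = 0.0329 m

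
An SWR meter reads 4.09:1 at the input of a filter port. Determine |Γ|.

|Γ| = (S − 1)/(S + 1) = (4.09 − 1)/(4.09 + 1) = 3.09/5.09

|Γ| ≈ 0.607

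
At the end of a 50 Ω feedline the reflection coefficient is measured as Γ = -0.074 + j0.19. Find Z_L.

Z_L ≈ 40.3 + j16 Ω

Z_L = Z_0·(1 + Γ)/(1 − Γ) = 50·(0.926 + j0.19)/(1.07 − j0.19)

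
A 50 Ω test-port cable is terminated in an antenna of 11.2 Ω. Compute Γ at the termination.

Γ = (Z_L − Z_0)/(Z_L + Z_0) = (11.2 − 50)/(11.2 + 50) = -38.8/61.2

Γ = -0.634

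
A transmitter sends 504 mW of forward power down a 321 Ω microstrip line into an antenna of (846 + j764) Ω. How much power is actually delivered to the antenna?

|Γ| = |(525 + j764)/(1167 + j764)| = 0.665
|Γ|² = 0.442
P_refl = |Γ|²·P_inc = 223 mW, P_del = (1 − |Γ|²)·P_inc = 281 mW

P_delivered ≈ 281 mW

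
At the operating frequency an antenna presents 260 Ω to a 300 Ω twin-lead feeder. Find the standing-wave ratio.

VSWR ≈ 1.15

Γ = (260 − 300)/(260 + 300) = -0.0714
VSWR = (1 + 0.0714)/(1 − 0.0714)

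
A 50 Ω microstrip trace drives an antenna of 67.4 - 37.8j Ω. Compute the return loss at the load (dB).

RL ≈ 9.44 dB

Γ = (17.4 − j37.8)/(117.4 − j37.8), |Γ| = 0.337
RL = −20·log₁₀|Γ| = −20·log₁₀(0.337)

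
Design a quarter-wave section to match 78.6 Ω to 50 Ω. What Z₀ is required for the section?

Z_qwt = √(Z_0·R_L) = √(50 × 78.6) = √3930

Z_qwt ≈ 62.7 Ω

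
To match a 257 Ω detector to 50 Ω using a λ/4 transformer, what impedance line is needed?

Z_qwt ≈ 113 Ω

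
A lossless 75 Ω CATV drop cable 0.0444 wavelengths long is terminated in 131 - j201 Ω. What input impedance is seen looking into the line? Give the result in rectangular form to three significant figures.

βl = 2π × 0.0444 = 16°
tan(βl) = tan(16°) = 0.286
Z_in = Z_0·(Z_L + jZ_0·tanβl)/(Z_0 + jZ_L·tanβl)
     = 75·(131 − j180)/(133 + j37.5)

Z_in ≈ 42 − j113 Ω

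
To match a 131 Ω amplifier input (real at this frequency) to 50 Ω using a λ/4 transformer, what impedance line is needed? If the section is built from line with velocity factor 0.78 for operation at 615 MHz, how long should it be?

Z_qwt = √(Z_0·R_L) = √(50 × 131) = √6550
λ = 0.78·c/f = 0.38 m, so l = λ/4 = 0.0951 m

Z_qwt ≈ 80.9 Ω; length ≈ 9.51 cm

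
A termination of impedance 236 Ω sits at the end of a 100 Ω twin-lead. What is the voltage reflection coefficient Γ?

Γ = (Z_L − Z_0)/(Z_L + Z_0) = (236 − 100)/(236 + 100) = 136/336

Γ = 0.405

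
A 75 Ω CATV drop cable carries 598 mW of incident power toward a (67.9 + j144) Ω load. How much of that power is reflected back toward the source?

P_reflected ≈ 302 mW

|Γ| = |(-7.1 + j144)/(142.9 + j144)| = 0.711
|Γ|² = 0.505
P_refl = |Γ|²·P_inc = 302 mW, P_del = (1 − |Γ|²)·P_inc = 296 mW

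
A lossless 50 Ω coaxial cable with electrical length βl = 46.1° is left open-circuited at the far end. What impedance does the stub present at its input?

Z_in ≈ −j48.1 Ω

tan(βl) = 1.04
For an open-circuited stub, Z_in = −jZ_0·cot(βl) = −jZ_0/tan(βl)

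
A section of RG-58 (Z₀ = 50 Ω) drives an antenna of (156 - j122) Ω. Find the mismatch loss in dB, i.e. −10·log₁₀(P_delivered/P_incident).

Γ = (106 − j122)/(206 − j122), |Γ| = 0.675
|Γ|² = 0.456, so P_del/P_inc = 1 − |Γ|² = 0.544
ML = −10·log₁₀(1 − |Γ|²)

mismatch loss ≈ 2.64 dB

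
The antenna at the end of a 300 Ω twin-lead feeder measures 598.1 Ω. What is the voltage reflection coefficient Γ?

Γ = (Z_L − Z_0)/(Z_L + Z_0) = (598.1 − 300)/(598.1 + 300) = 298.1/898.1

Γ = 0.332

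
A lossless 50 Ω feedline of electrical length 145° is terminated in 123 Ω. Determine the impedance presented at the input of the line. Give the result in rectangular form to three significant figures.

Z_in ≈ 46.2 + j44.6 Ω

tan(βl) = tan(145°) = -0.7
Z_in = Z_0·(Z_L + jZ_0·tanβl)/(Z_0 + jZ_L·tanβl)
     = 50·(123 − j35)/(50 − j86.1)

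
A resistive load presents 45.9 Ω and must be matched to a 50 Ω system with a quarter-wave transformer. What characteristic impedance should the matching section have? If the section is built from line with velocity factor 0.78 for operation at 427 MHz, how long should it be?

Z_qwt ≈ 47.9 Ω; length ≈ 13.7 cm

Z_qwt = √(Z_0·R_L) = √(50 × 45.9) = √2295
λ = 0.78·c/f = 0.548 m, so l = λ/4 = 0.137 m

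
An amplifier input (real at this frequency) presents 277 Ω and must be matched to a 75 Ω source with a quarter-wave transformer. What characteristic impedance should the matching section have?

Z_qwt ≈ 144 Ω

Z_qwt = √(Z_0·R_L) = √(75 × 277) = √20780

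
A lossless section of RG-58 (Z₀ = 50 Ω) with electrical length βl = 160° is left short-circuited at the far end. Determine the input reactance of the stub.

X_in ≈ -18.2 Ω (capacitive)

tan(βl) = -0.364
For a short-circuited stub, Z_in = jZ_0·tan(βl)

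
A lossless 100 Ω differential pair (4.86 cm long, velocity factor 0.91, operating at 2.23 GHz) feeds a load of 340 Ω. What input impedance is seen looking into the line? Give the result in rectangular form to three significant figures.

λ = v/f = 0.91·c / 2.23 GHz = 0.122 m
βl = 2π·l/λ = 2π × 0.397 = 143°
tan(βl) = tan(143°) = -0.756
Z_in = Z_0·(Z_L + jZ_0·tanβl)/(Z_0 + jZ_L·tanβl)
     = 100·(340 − j75.6)/(100 − j257)

Z_in ≈ 70.3 + j105 Ω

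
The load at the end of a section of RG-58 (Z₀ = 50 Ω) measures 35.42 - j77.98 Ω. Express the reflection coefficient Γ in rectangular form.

Γ ≈ 0.361 − j0.583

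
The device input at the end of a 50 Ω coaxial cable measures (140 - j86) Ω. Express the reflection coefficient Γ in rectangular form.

Γ = (Z_L − Z_0)/(Z_L + Z_0) = (90 − j86)/(190 − j86)

Γ ≈ 0.563 − j0.198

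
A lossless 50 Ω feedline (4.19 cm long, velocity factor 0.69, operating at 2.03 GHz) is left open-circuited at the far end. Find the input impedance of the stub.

Z_in ≈ +j79.8 Ω

λ = v/f = 0.69·c / 2.03 GHz = 0.102 m
βl = 2π·l/λ = 2π × 0.411 = 148°
tan(βl) = -0.627
For an open-circuited stub, Z_in = −jZ_0·cot(βl) = −jZ_0/tan(βl)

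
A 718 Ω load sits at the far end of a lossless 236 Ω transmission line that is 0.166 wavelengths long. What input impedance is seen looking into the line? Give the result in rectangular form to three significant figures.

Z_in ≈ 100 − j118 Ω

βl = 2π × 0.166 = 59.8°
tan(βl) = tan(59.8°) = 1.72
Z_in = Z_0·(Z_L + jZ_0·tanβl)/(Z_0 + jZ_L·tanβl)
     = 236·(718 + j405)/(236 + j1230)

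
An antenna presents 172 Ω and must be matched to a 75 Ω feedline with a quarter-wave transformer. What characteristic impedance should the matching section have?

Z_qwt = √(Z_0·R_L) = √(75 × 172) = √12900

Z_qwt ≈ 114 Ω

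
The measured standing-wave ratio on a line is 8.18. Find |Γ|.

|Γ| = (S − 1)/(S + 1) = (8.18 − 1)/(8.18 + 1) = 7.18/9.18

|Γ| ≈ 0.782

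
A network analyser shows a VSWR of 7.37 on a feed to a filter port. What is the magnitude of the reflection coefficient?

|Γ| ≈ 0.761

|Γ| = (S − 1)/(S + 1) = (7.37 − 1)/(7.37 + 1) = 6.37/8.37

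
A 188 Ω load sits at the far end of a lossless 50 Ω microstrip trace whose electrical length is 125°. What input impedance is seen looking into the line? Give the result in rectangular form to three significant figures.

tan(βl) = tan(125°) = -1.43
Z_in = Z_0·(Z_L + jZ_0·tanβl)/(Z_0 + jZ_L·tanβl)
     = 50·(188 − j71.4)/(50 − j268)

Z_in ≈ 19.2 + j31.4 Ω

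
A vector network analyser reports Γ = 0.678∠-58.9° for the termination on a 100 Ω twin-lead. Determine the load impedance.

Z_L ≈ 71.2 − j153 Ω

Z_L = Z_0·(1 + Γ)/(1 − Γ) = 100·(1.35 − j0.581)/(0.65 + j0.581)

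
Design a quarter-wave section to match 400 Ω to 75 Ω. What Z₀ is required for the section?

Z_qwt ≈ 173 Ω

Z_qwt = √(Z_0·R_L) = √(75 × 400) = √30000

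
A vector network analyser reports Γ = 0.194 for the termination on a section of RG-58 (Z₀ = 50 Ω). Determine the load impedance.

Z_L = Z_0·(1 + Γ)/(1 − Γ) = 50·(1.19)/(0.806)

Z_L ≈ 74.1 Ω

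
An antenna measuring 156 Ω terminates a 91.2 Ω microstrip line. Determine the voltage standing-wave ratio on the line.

Γ = (156 − 91.2)/(156 + 91.2) = 0.262
VSWR = (1 + 0.262)/(1 − 0.262)

VSWR ≈ 1.71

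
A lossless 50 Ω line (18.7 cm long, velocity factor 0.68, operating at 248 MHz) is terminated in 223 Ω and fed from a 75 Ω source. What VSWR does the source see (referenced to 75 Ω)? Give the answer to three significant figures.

λ = v/f = 0.68·c / 248 MHz = 0.823 m
βl = 2π·l/λ = 2π × 0.227 = 81.8°
tan(βl) = 6.97
Z_in = Z_0·(Z_L + jZ_0·tanβl)/(Z_0 + jZ_L·tanβl) = 11.4 − j6.8 Ω
Γ_s = (Z_in − Z_s)/(Z_in + Z_s) = (-63.6 − j6.8)/(86.4 − j6.8), |Γ_s| = 0.737
VSWR = (1 + |Γ_s|)/(1 − |Γ_s|)

VSWR ≈ 6.62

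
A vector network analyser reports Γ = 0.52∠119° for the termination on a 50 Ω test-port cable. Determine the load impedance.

Z_L ≈ 20.6 + j25.6 Ω

Z_L = Z_0·(1 + Γ)/(1 − Γ) = 50·(0.748 + j0.455)/(1.25 − j0.455)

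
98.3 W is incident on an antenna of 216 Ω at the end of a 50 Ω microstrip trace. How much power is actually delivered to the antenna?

P_delivered ≈ 60 W

Γ = (216 − 50)/(216 + 50) = 0.624
|Γ|² = 0.389
P_refl = |Γ|²·P_inc = 38.3 W, P_del = (1 − |Γ|²)·P_inc = 60 W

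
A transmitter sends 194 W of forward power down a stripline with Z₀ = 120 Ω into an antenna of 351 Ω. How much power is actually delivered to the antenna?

Γ = (351 − 120)/(351 + 120) = 0.49
|Γ|² = 0.241
P_refl = |Γ|²·P_inc = 46.7 W, P_del = (1 − |Γ|²)·P_inc = 147 W

P_delivered ≈ 147 W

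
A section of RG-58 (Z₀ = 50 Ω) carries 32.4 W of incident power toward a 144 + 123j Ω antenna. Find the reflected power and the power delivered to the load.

|Γ| = |(94 + j123)/(194 + j123)| = 0.674
|Γ|² = 0.454
P_refl = |Γ|²·P_inc = 14.7 W, P_del = (1 − |Γ|²)·P_inc = 17.7 W

P_reflected ≈ 14.7 W; P_delivered ≈ 17.7 W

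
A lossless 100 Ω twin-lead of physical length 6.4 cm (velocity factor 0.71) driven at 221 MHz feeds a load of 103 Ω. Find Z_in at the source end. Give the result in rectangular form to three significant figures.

λ = v/f = 0.71·c / 221 MHz = 0.964 m
βl = 2π·l/λ = 2π × 0.0664 = 23.9°
tan(βl) = tan(23.9°) = 0.443
Z_in = Z_0·(Z_L + jZ_0·tanβl)/(Z_0 + jZ_L·tanβl)
     = 100·(103 + j44.3)/(100 + j45.7)

Z_in ≈ 102 − j2.23 Ω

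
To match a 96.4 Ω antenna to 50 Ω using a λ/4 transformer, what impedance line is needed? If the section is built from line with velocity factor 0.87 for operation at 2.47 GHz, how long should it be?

Z_qwt ≈ 69.4 Ω; length ≈ 2.64 cm

Z_qwt = √(Z_0·R_L) = √(50 × 96.4) = √4820
λ = 0.87·c/f = 0.106 m, so l = λ/4 = 0.0264 m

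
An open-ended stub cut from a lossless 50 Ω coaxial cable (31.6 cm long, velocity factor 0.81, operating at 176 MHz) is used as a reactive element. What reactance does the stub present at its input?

X_in ≈ -6.68 Ω (capacitive)

λ = v/f = 0.81·c / 176 MHz = 1.38 m
βl = 2π·l/λ = 2π × 0.229 = 82.4°
tan(βl) = 7.49
For an open-ended stub, Z_in = −jZ_0·cot(βl) = −jZ_0/tan(βl)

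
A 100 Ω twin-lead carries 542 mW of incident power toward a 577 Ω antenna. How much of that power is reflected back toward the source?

P_reflected ≈ 269 mW

Γ = (577 − 100)/(577 + 100) = 0.705
|Γ|² = 0.496
P_refl = |Γ|²·P_inc = 269 mW, P_del = (1 − |Γ|²)·P_inc = 273 mW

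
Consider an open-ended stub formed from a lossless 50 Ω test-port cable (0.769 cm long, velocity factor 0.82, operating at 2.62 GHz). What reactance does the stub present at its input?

λ = v/f = 0.82·c / 2.62 GHz = 0.0939 m
βl = 2π·l/λ = 2π × 0.0819 = 29.5°
tan(βl) = 0.565
For an open-ended stub, Z_in = −jZ_0·cot(βl) = −jZ_0/tan(βl)

X_in ≈ -88.4 Ω (capacitive)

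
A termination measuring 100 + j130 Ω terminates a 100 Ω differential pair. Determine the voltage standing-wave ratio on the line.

VSWR ≈ 3.4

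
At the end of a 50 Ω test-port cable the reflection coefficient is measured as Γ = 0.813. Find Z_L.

Z_L = Z_0·(1 + Γ)/(1 − Γ) = 50·(1.81)/(0.187)

Z_L ≈ 485 Ω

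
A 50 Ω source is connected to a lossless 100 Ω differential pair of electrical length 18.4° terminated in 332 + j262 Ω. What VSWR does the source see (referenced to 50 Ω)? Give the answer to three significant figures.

VSWR ≈ 10.8

tan(βl) = 0.333
Z_in = Z_0·(Z_L + jZ_0·tanβl)/(Z_0 + jZ_L·tanβl) = 298 − j266 Ω
Γ_s = (Z_in − Z_s)/(Z_in + Z_s) = (248 − j266)/(348 − j266), |Γ_s| = 0.83
VSWR = (1 + |Γ_s|)/(1 − |Γ_s|)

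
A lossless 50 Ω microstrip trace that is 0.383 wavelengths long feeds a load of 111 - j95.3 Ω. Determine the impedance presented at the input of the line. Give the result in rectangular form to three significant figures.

βl = 2π × 0.383 = 138°
tan(βl) = tan(138°) = -0.904
Z_in = Z_0·(Z_L + jZ_0·tanβl)/(Z_0 + jZ_L·tanβl)
     = 50·(111 − j141)/(-36.2 − j100)

Z_in ≈ 44.3 + j71.3 Ω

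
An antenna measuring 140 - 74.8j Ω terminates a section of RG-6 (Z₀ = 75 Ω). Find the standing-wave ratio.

VSWR ≈ 2.54

Γ = (Z_L − Z_0)/(Z_L + Z_0) = (65 − j74.8)/(215 − j74.8)
|Γ| = 99.1/228 = 0.435
VSWR = (1 + |Γ|)/(1 − |Γ|) = 1.44/0.565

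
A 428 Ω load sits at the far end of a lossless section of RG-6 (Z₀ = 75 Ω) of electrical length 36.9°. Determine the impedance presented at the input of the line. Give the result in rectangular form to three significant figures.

Z_in ≈ 34.6 − j91.8 Ω

tan(βl) = tan(36.9°) = 0.751
Z_in = Z_0·(Z_L + jZ_0·tanβl)/(Z_0 + jZ_L·tanβl)
     = 75·(428 + j56.3)/(75 + j321)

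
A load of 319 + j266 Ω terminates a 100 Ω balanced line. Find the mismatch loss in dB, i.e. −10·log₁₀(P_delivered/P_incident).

mismatch loss ≈ 2.86 dB

Γ = (219 + j266)/(419 + j266), |Γ| = 0.694
|Γ|² = 0.482, so P_del/P_inc = 1 − |Γ|² = 0.518
ML = −10·log₁₀(1 − |Γ|²)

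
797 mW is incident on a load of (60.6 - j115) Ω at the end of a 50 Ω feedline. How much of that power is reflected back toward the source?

P_reflected ≈ 418 mW

|Γ| = |(10.6 − j115)/(110.6 − j115)| = 0.724
|Γ|² = 0.524
P_refl = |Γ|²·P_inc = 418 mW, P_del = (1 − |Γ|²)·P_inc = 379 mW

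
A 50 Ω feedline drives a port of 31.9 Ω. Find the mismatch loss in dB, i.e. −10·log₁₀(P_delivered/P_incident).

mismatch loss ≈ 0.217 dB

Γ = (31.9 − 50)/(31.9 + 50) = -0.221
|Γ|² = 0.0488, so P_del/P_inc = 1 − |Γ|² = 0.951
ML = −10·log₁₀(1 − |Γ|²)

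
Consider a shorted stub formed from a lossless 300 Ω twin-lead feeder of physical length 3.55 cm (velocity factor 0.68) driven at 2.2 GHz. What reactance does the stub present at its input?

X_in ≈ -272 Ω (capacitive)

λ = v/f = 0.68·c / 2.2 GHz = 0.0927 m
βl = 2π·l/λ = 2π × 0.383 = 138°
tan(βl) = -0.906
For a shorted stub, Z_in = jZ_0·tan(βl)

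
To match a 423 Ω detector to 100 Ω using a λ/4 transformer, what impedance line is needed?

Z_qwt ≈ 206 Ω

Z_qwt = √(Z_0·R_L) = √(100 × 423) = √42300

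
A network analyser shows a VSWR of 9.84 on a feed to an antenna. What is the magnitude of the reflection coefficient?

|Γ| ≈ 0.815

|Γ| = (S − 1)/(S + 1) = (9.84 − 1)/(9.84 + 1) = 8.84/10.8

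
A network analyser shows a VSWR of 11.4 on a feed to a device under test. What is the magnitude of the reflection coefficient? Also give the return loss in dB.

|Γ| ≈ 0.839; return loss ≈ 1.53 dB

|Γ| = (S − 1)/(S + 1) = (11.4 − 1)/(11.4 + 1) = 10.4/12.4
RL = −20·log₁₀|Γ| = −20·log₁₀(0.839)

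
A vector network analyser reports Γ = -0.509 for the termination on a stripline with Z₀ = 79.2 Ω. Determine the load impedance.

Z_L ≈ 25.8 Ω

Z_L = Z_0·(1 + Γ)/(1 − Γ) = 79.2·(0.491)/(1.51)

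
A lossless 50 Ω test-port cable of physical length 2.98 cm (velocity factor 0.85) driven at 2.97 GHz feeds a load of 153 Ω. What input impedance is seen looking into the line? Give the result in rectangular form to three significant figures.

Z_in ≈ 23.1 + j29.7 Ω

λ = v/f = 0.85·c / 2.97 GHz = 0.0859 m
βl = 2π·l/λ = 2π × 0.347 = 125°
tan(βl) = tan(125°) = -1.43
Z_in = Z_0·(Z_L + jZ_0·tanβl)/(Z_0 + jZ_L·tanβl)
     = 50·(153 − j71.5)/(50 − j219)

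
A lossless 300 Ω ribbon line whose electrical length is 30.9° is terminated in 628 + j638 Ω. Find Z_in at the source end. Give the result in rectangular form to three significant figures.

Z_in ≈ 519 − j614 Ω

tan(βl) = tan(30.9°) = 0.598
Z_in = Z_0·(Z_L + jZ_0·tanβl)/(Z_0 + jZ_L·tanβl)
     = 300·(628 + j818)/(-81.8 + j376)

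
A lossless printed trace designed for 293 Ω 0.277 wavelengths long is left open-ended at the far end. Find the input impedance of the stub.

βl = 2π × 0.277 = 99.7°
tan(βl) = -5.84
For an open-ended stub, Z_in = −jZ_0·cot(βl) = −jZ_0/tan(βl)

Z_in ≈ +j50.2 Ω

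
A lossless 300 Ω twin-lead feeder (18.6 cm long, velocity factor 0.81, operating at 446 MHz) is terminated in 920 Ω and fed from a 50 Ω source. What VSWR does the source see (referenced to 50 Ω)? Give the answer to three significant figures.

λ = v/f = 0.81·c / 446 MHz = 0.545 m
βl = 2π·l/λ = 2π × 0.341 = 123°
tan(βl) = -1.55
Z_in = Z_0·(Z_L + jZ_0·tanβl)/(Z_0 + jZ_L·tanβl) = 133 + j166 Ω
Γ_s = (Z_in − Z_s)/(Z_in + Z_s) = (82.8 + j166)/(183 + j166), |Γ_s| = 0.751
VSWR = (1 + |Γ_s|)/(1 − |Γ_s|)

VSWR ≈ 7.04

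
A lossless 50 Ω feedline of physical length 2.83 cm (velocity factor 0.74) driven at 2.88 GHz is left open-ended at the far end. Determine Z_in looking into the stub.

λ = v/f = 0.74·c / 2.88 GHz = 0.0771 m
βl = 2π·l/λ = 2π × 0.367 = 132°
tan(βl) = -1.1
For an open-ended stub, Z_in = −jZ_0·cot(βl) = −jZ_0/tan(βl)

Z_in ≈ +j45.3 Ω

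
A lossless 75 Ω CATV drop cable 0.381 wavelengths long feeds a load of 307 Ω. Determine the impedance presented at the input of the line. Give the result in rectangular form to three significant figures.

Z_in ≈ 37.1 + j71.1 Ω

βl = 2π × 0.381 = 137°
tan(βl) = tan(137°) = -0.927
Z_in = Z_0·(Z_L + jZ_0·tanβl)/(Z_0 + jZ_L·tanβl)
     = 75·(307 − j69.5)/(75 − j285)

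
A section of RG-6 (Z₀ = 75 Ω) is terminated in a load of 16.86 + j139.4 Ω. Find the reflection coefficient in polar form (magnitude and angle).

Γ = (Z_L − Z_0)/(Z_L + Z_0) = (-58.14 + j139.4)/(91.86 + j139.4)
|Γ| = 151/167 = 0.905

Γ ≈ 0.905 ∠ 56°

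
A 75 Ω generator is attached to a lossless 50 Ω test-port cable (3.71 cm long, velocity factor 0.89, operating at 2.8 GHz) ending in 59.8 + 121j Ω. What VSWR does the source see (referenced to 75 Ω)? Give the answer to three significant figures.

λ = v/f = 0.89·c / 2.8 GHz = 0.0954 m
βl = 2π·l/λ = 2π × 0.389 = 140°
tan(βl) = -0.837
Z_in = Z_0·(Z_L + jZ_0·tanβl)/(Z_0 + jZ_L·tanβl) = 10 + j29.5 Ω
Γ_s = (Z_in − Z_s)/(Z_in + Z_s) = (-65 + j29.5)/(85 + j29.5), |Γ_s| = 0.793
VSWR = (1 + |Γ_s|)/(1 − |Γ_s|)

VSWR ≈ 8.67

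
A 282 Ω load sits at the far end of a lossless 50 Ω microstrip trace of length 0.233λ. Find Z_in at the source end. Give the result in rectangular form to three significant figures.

Z_in ≈ 8.96 − j5.19 Ω

βl = 2π × 0.233 = 83.9°
tan(βl) = tan(83.9°) = 9.33
Z_in = Z_0·(Z_L + jZ_0·tanβl)/(Z_0 + jZ_L·tanβl)
     = 50·(282 + j466)/(50 + j2630)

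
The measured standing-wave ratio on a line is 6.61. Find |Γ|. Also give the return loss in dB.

|Γ| ≈ 0.737; return loss ≈ 2.65 dB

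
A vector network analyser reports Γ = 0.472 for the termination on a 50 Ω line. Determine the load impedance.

Z_L ≈ 139 Ω

Z_L = Z_0·(1 + Γ)/(1 − Γ) = 50·(1.47)/(0.528)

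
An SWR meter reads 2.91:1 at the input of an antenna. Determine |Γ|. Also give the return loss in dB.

|Γ| = (S − 1)/(S + 1) = (2.91 − 1)/(2.91 + 1) = 1.91/3.91
RL = −20·log₁₀|Γ| = −20·log₁₀(0.488)

|Γ| ≈ 0.488; return loss ≈ 6.22 dB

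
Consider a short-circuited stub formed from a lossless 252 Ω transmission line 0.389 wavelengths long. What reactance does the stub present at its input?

βl = 2π × 0.389 = 140°
tan(βl) = -0.838
For a short-circuited stub, Z_in = jZ_0·tan(βl)

X_in ≈ -211 Ω (capacitive)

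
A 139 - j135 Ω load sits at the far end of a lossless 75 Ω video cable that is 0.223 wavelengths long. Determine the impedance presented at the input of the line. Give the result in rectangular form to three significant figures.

Z_in ≈ 19.5 + j7.94 Ω

βl = 2π × 0.223 = 80.3°
tan(βl) = tan(80.3°) = 5.84
Z_in = Z_0·(Z_L + jZ_0·tanβl)/(Z_0 + jZ_L·tanβl)
     = 75·(139 + j303)/(863 + j811)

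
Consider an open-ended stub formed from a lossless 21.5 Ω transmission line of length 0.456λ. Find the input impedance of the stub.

βl = 2π × 0.456 = 164°
tan(βl) = -0.284
For an open-ended stub, Z_in = −jZ_0·cot(βl) = −jZ_0/tan(βl)

Z_in ≈ +j75.8 Ω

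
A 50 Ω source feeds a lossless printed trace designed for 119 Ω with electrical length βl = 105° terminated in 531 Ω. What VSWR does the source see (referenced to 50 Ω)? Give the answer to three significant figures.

tan(βl) = -3.73
Z_in = Z_0·(Z_L + jZ_0·tanβl)/(Z_0 + jZ_L·tanβl) = 28.5 + j30.2 Ω
Γ_s = (Z_in − Z_s)/(Z_in + Z_s) = (-21.5 + j30.2)/(78.5 + j30.2), |Γ_s| = 0.441
VSWR = (1 + |Γ_s|)/(1 − |Γ_s|)

VSWR ≈ 2.58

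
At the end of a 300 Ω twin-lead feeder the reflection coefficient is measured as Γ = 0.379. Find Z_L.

Z_L ≈ 666 Ω

Z_L = Z_0·(1 + Γ)/(1 − Γ) = 300·(1.38)/(0.621)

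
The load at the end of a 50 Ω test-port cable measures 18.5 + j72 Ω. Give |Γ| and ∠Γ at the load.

Γ ≈ 0.791 ∠ 67.2°

Γ = (Z_L − Z_0)/(Z_L + Z_0) = (-31.5 + j72)/(68.5 + j72)
|Γ| = 78.6/99.4 = 0.791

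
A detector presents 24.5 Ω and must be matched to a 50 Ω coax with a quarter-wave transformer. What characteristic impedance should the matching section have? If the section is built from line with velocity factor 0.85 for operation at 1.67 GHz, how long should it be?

Z_qwt ≈ 35 Ω; length ≈ 3.82 cm

Z_qwt = √(Z_0·R_L) = √(50 × 24.5) = √1225
λ = 0.85·c/f = 0.153 m, so l = λ/4 = 0.0382 m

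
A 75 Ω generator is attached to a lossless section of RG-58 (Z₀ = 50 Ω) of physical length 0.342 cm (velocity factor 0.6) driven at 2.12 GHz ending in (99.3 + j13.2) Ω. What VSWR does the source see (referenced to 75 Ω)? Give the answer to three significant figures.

λ = v/f = 0.6·c / 2.12 GHz = 0.0849 m
βl = 2π·l/λ = 2π × 0.0403 = 14.5°
tan(βl) = 0.259
Z_in = Z_0·(Z_L + jZ_0·tanβl)/(Z_0 + jZ_L·tanβl) = 93.6 − j23.6 Ω
Γ_s = (Z_in − Z_s)/(Z_in + Z_s) = (18.6 − j23.6)/(169 − j23.6), |Γ_s| = 0.176
VSWR = (1 + |Γ_s|)/(1 − |Γ_s|)

VSWR ≈ 1.43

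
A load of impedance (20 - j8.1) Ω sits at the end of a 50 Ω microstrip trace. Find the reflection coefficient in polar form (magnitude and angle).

Γ ≈ 0.441 ∠ -158°

Γ = (Z_L − Z_0)/(Z_L + Z_0) = (-30 − j8.1)/(70 − j8.1)
|Γ| = 31.1/70.5 = 0.441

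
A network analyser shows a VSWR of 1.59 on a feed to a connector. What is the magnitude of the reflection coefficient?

|Γ| = (S − 1)/(S + 1) = (1.59 − 1)/(1.59 + 1) = 0.59/2.59

|Γ| ≈ 0.228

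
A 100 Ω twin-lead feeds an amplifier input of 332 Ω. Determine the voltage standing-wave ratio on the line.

Γ = (332 − 100)/(332 + 100) = 0.537
VSWR = (1 + 0.537)/(1 − 0.537)

VSWR ≈ 3.32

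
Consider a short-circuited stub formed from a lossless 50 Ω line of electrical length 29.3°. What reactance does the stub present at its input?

tan(βl) = 0.561
For a short-circuited stub, Z_in = jZ_0·tan(βl)

X_in ≈ 28.1 Ω (inductive)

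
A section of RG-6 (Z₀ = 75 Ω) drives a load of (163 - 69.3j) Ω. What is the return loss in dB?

Γ = (88 − j69.3)/(238 − j69.3), |Γ| = 0.452
RL = −20·log₁₀|Γ| = −20·log₁₀(0.452)

RL ≈ 6.9 dB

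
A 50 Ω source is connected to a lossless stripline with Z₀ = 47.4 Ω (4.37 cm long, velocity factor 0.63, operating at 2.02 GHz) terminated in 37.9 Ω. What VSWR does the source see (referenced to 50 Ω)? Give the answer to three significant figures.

λ = v/f = 0.63·c / 2.02 GHz = 0.0936 m
βl = 2π·l/λ = 2π × 0.467 = 168°
tan(βl) = -0.21
Z_in = Z_0·(Z_L + jZ_0·tanβl)/(Z_0 + jZ_L·tanβl) = 38.5 − j3.49 Ω
Γ_s = (Z_in − Z_s)/(Z_in + Z_s) = (-11.5 − j3.49)/(88.5 − j3.49), |Γ_s| = 0.136
VSWR = (1 + |Γ_s|)/(1 − |Γ_s|)

VSWR ≈ 1.31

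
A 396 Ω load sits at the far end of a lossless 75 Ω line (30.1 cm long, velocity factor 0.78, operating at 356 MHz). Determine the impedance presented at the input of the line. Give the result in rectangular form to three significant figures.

Z_in ≈ 140 + j179 Ω

λ = v/f = 0.78·c / 356 MHz = 0.657 m
βl = 2π·l/λ = 2π × 0.458 = 165°
tan(βl) = tan(165°) = -0.271
Z_in = Z_0·(Z_L + jZ_0·tanβl)/(Z_0 + jZ_L·tanβl)
     = 75·(396 − j20.3)/(75 − j107)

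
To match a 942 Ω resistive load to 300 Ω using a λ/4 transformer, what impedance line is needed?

Z_qwt = √(Z_0·R_L) = √(300 × 942) = √282600

Z_qwt ≈ 532 Ω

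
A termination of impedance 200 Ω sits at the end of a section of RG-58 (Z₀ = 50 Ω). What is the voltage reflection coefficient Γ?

Γ = (Z_L − Z_0)/(Z_L + Z_0) = (200 − 50)/(200 + 50) = 150/250

Γ = 0.6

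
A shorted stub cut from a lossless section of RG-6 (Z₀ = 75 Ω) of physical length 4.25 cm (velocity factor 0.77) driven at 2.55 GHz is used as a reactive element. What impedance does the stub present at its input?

λ = v/f = 0.77·c / 2.55 GHz = 0.0906 m
βl = 2π·l/λ = 2π × 0.469 = 169°
tan(βl) = -0.196
For a shorted stub, Z_in = jZ_0·tan(βl)

Z_in ≈ −j14.7 Ω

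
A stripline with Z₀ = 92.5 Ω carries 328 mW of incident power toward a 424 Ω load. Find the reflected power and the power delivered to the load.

Γ = (424 − 92.5)/(424 + 92.5) = 0.642
|Γ|² = 0.412
P_refl = |Γ|²·P_inc = 135 mW, P_del = (1 − |Γ|²)·P_inc = 193 mW

P_reflected ≈ 135 mW; P_delivered ≈ 193 mW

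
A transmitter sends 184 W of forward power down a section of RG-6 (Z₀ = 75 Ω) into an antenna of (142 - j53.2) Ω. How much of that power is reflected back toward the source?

|Γ| = |(67 − j53.2)/(217 − j53.2)| = 0.383
|Γ|² = 0.147
P_refl = |Γ|²·P_inc = 27 W, P_del = (1 − |Γ|²)·P_inc = 157 W

P_reflected ≈ 27 W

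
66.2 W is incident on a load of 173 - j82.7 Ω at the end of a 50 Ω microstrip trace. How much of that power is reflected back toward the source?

|Γ| = |(123 − j82.7)/(223 − j82.7)| = 0.623
|Γ|² = 0.388
P_refl = |Γ|²·P_inc = 25.7 W, P_del = (1 − |Γ|²)·P_inc = 40.5 W

P_reflected ≈ 25.7 W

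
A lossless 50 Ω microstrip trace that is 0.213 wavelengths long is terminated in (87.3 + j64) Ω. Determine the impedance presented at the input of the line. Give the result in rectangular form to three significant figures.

βl = 2π × 0.213 = 76.7°
tan(βl) = tan(76.7°) = 4.22
Z_in = Z_0·(Z_L + jZ_0·tanβl)/(Z_0 + jZ_L·tanβl)
     = 50·(87.3 + j275)/(-220 + j369)

Z_in ≈ 22.3 − j25.2 Ω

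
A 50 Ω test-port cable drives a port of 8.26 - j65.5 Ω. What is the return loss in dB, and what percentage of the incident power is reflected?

Γ = (-41.74 − j65.5)/(58.26 − j65.5), |Γ| = 0.886
RL = −20·log₁₀(0.886) = 1.05 dB
P_refl/P_inc = |Γ|² = 0.785

RL ≈ 1.05 dB; 78.5% of incident power reflected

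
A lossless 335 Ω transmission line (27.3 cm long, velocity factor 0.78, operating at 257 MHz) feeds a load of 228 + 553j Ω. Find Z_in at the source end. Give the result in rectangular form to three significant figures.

Z_in ≈ 57.7 − j59.1 Ω

λ = v/f = 0.78·c / 257 MHz = 0.911 m
βl = 2π·l/λ = 2π × 0.3 = 108°
tan(βl) = tan(108°) = -3.09
Z_in = Z_0·(Z_L + jZ_0·tanβl)/(Z_0 + jZ_L·tanβl)
     = 335·(228 − j482)/(2040 − j704)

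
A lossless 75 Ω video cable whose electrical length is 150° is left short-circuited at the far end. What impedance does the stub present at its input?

tan(βl) = -0.577
For a short-circuited stub, Z_in = jZ_0·tan(βl)

Z_in ≈ −j43.3 Ω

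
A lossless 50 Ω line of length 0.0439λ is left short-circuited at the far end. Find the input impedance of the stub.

Z_in ≈ +j14.2 Ω

βl = 2π × 0.0439 = 15.8°
tan(βl) = 0.283
For a short-circuited stub, Z_in = jZ_0·tan(βl)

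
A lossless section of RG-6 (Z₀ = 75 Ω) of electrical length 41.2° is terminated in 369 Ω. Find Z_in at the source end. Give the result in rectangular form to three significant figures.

Z_in ≈ 33.3 − j77.9 Ω

tan(βl) = tan(41.2°) = 0.875
Z_in = Z_0·(Z_L + jZ_0·tanβl)/(Z_0 + jZ_L·tanβl)
     = 75·(369 + j65.7)/(75 + j323)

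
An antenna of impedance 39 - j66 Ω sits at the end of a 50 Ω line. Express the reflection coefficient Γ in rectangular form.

Γ ≈ 0.275 − j0.538

Γ = (Z_L − Z_0)/(Z_L + Z_0) = (-11 − j66)/(89 − j66)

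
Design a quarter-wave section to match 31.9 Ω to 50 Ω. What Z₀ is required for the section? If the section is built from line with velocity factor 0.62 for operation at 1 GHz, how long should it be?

Z_qwt = √(Z_0·R_L) = √(50 × 31.9) = √1595
λ = 0.62·c/f = 0.186 m, so l = λ/4 = 0.0465 m

Z_qwt ≈ 39.9 Ω; length ≈ 4.65 cm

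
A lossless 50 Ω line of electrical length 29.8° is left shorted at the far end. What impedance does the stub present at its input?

Z_in ≈ +j28.6 Ω

tan(βl) = 0.573
For a shorted stub, Z_in = jZ_0·tan(βl)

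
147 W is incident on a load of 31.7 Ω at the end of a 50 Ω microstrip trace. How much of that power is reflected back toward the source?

P_reflected ≈ 7.38 W

Γ = (31.7 − 50)/(31.7 + 50) = -0.224
|Γ|² = 0.0502
P_refl = |Γ|²·P_inc = 7.38 W, P_del = (1 − |Γ|²)·P_inc = 140 W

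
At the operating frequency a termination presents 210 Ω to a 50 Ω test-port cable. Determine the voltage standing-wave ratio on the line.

Γ = (210 − 50)/(210 + 50) = 0.615
VSWR = (1 + 0.615)/(1 − 0.615)

VSWR ≈ 4.2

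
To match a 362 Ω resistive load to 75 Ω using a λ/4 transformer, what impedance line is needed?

Z_qwt = √(Z_0·R_L) = √(75 × 362) = √27150

Z_qwt ≈ 165 Ω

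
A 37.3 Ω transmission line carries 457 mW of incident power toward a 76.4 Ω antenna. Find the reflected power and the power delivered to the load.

Γ = (76.4 − 37.3)/(76.4 + 37.3) = 0.344
|Γ|² = 0.118
P_refl = |Γ|²·P_inc = 54 mW, P_del = (1 − |Γ|²)·P_inc = 403 mW

P_reflected ≈ 54 mW; P_delivered ≈ 403 mW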